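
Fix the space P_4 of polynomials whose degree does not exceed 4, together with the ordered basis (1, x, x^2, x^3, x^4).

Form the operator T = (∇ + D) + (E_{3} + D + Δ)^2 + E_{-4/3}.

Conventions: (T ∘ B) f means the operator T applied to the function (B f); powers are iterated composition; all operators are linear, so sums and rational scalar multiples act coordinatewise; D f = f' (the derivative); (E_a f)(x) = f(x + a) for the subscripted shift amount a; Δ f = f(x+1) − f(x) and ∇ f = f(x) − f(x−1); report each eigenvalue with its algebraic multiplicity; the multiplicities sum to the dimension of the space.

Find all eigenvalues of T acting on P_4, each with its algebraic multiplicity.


λ = 2 (multiplicity 5)

image of 1: 2
image of x: 2x + 32/3
image of x^2: 2x^2 + (64/3)x + 637/9
image of x^3: 2x^3 + 32x^2 + (637/3)x + 9575/27
image of x^4: 2x^4 + (128/3)x^3 + (1274/3)x^2 + (38300/27)x + 152779/81
the matrix is upper triangular; its diagonal is (2, 2, 2, 2, 2)
for a triangular matrix the eigenvalues are the diagonal entries, with algebraic multiplicity their repetition count


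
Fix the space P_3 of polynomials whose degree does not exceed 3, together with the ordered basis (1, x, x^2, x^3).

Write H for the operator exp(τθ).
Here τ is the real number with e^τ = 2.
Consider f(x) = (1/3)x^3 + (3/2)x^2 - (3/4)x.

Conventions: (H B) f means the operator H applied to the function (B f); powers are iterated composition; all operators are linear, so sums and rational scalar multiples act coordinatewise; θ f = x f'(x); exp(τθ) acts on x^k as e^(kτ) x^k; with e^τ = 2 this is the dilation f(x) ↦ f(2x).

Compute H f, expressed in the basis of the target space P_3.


exp(τθ) x^k = e^(kτ) x^k; with e^τ = 2 this sends x^k to 2^k x^k
x ↦ 2 x
x^2 ↦ 4 x^2
x^3 ↦ 8 x^3
applying this coordinatewise to f: exp(τθ) f = (8/3)x^3 + 6x^2 - (3/2)x

the image equals g(x) = (8/3)x^3 + 6x^2 - (3/2)x


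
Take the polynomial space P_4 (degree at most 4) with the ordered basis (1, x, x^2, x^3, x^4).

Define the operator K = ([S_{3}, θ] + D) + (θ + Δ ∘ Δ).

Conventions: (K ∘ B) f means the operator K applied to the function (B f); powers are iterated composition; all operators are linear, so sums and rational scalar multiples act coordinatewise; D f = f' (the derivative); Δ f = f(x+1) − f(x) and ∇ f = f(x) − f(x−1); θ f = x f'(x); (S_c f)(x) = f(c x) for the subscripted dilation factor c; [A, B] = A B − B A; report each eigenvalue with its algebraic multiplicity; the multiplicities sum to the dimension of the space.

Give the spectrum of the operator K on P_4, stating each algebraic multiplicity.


λ = 0 (multiplicity 1), λ = 1 (multiplicity 1), λ = 2 (multiplicity 1), λ = 3 (multiplicity 1), λ = 4 (multiplicity 1)

image of 1: 0
image of x: x + 1
image of x^2: 2x^2 + 2x + 2
image of x^3: 3x^3 + 3x^2 + 6x + 6
image of x^4: 4x^4 + 4x^3 + 12x^2 + 24x + 14
the matrix is upper triangular; its diagonal is (0, 1, 2, 3, 4)
for a triangular matrix the eigenvalues are the diagonal entries, with algebraic multiplicity their repetition count


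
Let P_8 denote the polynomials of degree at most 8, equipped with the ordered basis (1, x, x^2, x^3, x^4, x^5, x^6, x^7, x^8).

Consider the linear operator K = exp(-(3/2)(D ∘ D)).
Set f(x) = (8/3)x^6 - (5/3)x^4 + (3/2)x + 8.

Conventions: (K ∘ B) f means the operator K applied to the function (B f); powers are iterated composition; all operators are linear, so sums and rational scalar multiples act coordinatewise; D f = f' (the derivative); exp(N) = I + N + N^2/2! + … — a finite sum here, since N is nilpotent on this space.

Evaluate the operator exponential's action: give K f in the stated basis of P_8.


the result is g(x) = (8/3)x^6 - (365/3)x^4 + 1110x^2 + (3/2)x - 1117

order-1 term: -120x^4 + 30x^2
order-2 term: 1080x^2 - 45
order-3 term: -1080
the series for exp(-(3/2)(D ∘ D)) f terminates at order 3
exp(-(3/2)(D ∘ D)) f = (8/3)x^6 - (365/3)x^4 + 1110x^2 + (3/2)x - 1117


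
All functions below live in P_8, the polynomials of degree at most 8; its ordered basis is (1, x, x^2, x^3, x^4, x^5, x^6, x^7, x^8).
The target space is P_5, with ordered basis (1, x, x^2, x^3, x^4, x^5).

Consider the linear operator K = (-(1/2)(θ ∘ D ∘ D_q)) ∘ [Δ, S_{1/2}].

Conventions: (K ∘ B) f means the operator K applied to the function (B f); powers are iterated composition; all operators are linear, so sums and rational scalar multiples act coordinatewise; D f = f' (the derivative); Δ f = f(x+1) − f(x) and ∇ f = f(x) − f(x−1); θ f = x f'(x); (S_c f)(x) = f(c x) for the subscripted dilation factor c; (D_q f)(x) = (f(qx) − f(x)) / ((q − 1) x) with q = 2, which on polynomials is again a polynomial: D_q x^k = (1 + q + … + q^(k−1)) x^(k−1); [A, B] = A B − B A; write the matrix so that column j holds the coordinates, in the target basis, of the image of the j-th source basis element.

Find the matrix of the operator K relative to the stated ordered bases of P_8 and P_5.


image of 1: 0
image of x: 0
image of x^2: 0
image of x^3: 0
image of x^4: (7/4)x
image of x^5: (225/32)x^2 + (105/16)x
image of x^6: (279/16)x^3 + (2025/64)x^2 + (245/16)x
image of x^7: (2205/64)x^4 + (5859/64)x^3 + (11025/128)x^2 + (3675/128)x
image of x^8: (1905/32)x^5 + (6615/32)x^4 + (4557/16)x^3 + (23625/128)x^2 + (1519/32)x
each image's coordinates form column j of the matrix

the matrix is [[0, 0, 0, 0, 0, 0, 0, 0, 0]; [0, 0, 0, 0, 7/4, 105/16, 245/16, 3675/128, 1519/32]; [0, 0, 0, 0, 0, 225/32, 2025/64, 11025/128, 23625/128]; [0, 0, 0, 0, 0, 0, 279/16, 5859/64, 4557/16]; [0, 0, 0, 0, 0, 0, 0, 2205/64, 6615/32]; [0, 0, 0, 0, 0, 0, 0, 0, 1905/32]] (rows listed top to bottom)


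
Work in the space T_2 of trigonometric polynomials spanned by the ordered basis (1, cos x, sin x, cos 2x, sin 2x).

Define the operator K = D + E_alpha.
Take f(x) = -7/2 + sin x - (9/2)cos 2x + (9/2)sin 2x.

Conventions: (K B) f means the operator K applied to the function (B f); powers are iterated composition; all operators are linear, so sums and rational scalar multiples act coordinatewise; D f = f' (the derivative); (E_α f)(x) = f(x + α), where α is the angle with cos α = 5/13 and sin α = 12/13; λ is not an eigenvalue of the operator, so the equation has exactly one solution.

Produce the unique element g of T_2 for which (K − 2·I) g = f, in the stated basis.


the image equals g(x) = 7/2 - (25/82)cos x - (21/82)sin x - (9/4954)cos 2x - (8235/4954)sin 2x

write g with unknown coordinates in the stated basis and equate coefficients in (K − 2·I) g = f
solving from the highest basis element down gives g = 7/2 - (25/82)cos x - (21/82)sin x - (9/4954)cos 2x - (8235/4954)sin 2x
check: K g = 7/2 - (25/41)cos x + (20/41)sin x - (22311/4954)cos 2x + (5823/4954)sin 2x
so K g − 2·g = -7/2 + sin x - (9/2)cos 2x + (9/2)sin 2x = f ✓


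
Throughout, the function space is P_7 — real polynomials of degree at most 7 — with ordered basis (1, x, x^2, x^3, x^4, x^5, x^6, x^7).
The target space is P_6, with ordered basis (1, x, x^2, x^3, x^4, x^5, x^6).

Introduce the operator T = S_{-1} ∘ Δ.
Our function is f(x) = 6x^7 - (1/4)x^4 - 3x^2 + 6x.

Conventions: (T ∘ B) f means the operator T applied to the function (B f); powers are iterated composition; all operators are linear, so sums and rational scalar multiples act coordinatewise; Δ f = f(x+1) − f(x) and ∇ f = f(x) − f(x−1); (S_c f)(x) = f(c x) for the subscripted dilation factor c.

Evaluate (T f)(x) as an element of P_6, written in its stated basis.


Δ f = 42x^6 + 126x^5 + 210x^4 + 209x^3 + (249/2)x^2 + 35x + 35/4
S_{-1} Δ f = 42x^6 - 126x^5 + 210x^4 - 209x^3 + (249/2)x^2 - 35x + 35/4

the result is g(x) = 42x^6 - 126x^5 + 210x^4 - 209x^3 + (249/2)x^2 - 35x + 35/4


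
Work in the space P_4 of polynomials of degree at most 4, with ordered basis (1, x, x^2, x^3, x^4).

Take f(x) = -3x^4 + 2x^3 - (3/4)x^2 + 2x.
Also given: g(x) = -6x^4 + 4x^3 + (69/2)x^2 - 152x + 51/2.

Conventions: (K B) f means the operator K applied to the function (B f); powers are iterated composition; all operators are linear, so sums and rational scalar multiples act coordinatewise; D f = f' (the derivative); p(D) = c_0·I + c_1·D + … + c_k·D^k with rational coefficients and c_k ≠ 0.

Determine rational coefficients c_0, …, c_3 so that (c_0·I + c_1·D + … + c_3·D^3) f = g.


D^0 f = -3x^4 + 2x^3 - (3/4)x^2 + 2x
D^1 f = -12x^3 + 6x^2 - (3/2)x + 2
D^2 f = -36x^2 + 12x - 3/2
D^3 f = -72x + 12
matching coefficients of g against c_0 f + c_1 Df + … from the top degree down determines the c_i
solution: c_0 = 2, c_1 = 0, c_2 = -1, c_3 = 2

p(D) = 2·I − D^2 + 2·D^3, i.e. c_0 = 2, c_1 = 0, c_2 = -1, c_3 = 2


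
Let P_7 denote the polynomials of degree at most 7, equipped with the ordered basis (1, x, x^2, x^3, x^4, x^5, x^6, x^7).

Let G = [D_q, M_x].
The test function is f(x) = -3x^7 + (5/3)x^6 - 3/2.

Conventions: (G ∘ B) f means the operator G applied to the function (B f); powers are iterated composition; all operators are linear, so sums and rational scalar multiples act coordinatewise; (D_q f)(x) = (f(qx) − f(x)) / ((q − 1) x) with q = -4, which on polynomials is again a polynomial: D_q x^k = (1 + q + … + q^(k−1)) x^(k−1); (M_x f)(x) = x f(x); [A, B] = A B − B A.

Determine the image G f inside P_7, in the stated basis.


g(x) = 49152x^7 + (20480/3)x^6 - 3/2

M_x f = -3x^8 + (5/3)x^7 - (3/2)x
D_q M_x f = 39321x^7 + (16385/3)x^6 - 3/2
D_q f = -9831x^6 - 1365x^5
M_x D_q f = -9831x^7 - 1365x^6
[D_q, M_x] f = 49152x^7 + (20480/3)x^6 - 3/2


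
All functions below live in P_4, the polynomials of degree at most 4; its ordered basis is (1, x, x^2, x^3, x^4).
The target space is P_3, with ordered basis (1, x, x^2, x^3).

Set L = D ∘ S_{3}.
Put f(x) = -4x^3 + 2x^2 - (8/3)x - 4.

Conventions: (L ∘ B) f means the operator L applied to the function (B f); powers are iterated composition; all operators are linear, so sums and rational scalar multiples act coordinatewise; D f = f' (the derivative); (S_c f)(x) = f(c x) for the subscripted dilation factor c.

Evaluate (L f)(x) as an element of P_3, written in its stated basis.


the image equals g(x) = -324x^2 + 36x - 8

S_{3} f = -108x^3 + 18x^2 - 8x - 4
D S_{3} f = -324x^2 + 36x - 8


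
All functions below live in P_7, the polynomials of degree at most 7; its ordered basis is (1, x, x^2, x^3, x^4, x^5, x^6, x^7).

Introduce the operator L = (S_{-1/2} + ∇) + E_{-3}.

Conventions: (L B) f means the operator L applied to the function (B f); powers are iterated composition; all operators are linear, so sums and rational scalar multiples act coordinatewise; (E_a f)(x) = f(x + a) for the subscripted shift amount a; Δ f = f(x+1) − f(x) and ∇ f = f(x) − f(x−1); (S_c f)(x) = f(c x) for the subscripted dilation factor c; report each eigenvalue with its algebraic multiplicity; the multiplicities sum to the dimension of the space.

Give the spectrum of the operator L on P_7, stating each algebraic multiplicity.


λ = 1/2 (multiplicity 1), λ = 7/8 (multiplicity 1), λ = 31/32 (multiplicity 1), λ = 127/128 (multiplicity 1), λ = 65/64 (multiplicity 1), λ = 17/16 (multiplicity 1), λ = 5/4 (multiplicity 1), λ = 2 (multiplicity 1)

image of 1: 2
image of x: (1/2)x - 2
image of x^2: (5/4)x^2 - 4x + 8
image of x^3: (7/8)x^3 - 6x^2 + 24x - 26
image of x^4: (17/16)x^4 - 8x^3 + 48x^2 - 104x + 80
image of x^5: (31/32)x^5 - 10x^4 + 80x^3 - 260x^2 + 400x - 242
image of x^6: (65/64)x^6 - 12x^5 + 120x^4 - 520x^3 + 1200x^2 - 1452x + 728
image of x^7: (127/128)x^7 - 14x^6 + 168x^5 - 910x^4 + 2800x^3 - 5082x^2 + 5096x - 2186
the matrix is upper triangular; its diagonal is (2, 1/2, 5/4, 7/8, 17/16, 31/32, 65/64, 127/128)
for a triangular matrix the eigenvalues are the diagonal entries, with algebraic multiplicity their repetition count


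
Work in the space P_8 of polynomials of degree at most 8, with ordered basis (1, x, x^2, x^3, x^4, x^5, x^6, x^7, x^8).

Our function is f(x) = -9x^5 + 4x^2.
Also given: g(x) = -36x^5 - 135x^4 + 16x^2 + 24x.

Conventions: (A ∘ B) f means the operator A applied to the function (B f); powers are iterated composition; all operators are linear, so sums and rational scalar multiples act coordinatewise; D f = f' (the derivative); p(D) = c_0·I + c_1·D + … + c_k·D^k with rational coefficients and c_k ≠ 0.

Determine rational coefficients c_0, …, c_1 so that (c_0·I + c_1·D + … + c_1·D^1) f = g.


D^0 f = -9x^5 + 4x^2
D^1 f = -45x^4 + 8x
matching coefficients of g against c_0 f + c_1 Df + … from the top degree down determines the c_i
solution: c_0 = 4, c_1 = 3

c_0 = 4, c_1 = 3


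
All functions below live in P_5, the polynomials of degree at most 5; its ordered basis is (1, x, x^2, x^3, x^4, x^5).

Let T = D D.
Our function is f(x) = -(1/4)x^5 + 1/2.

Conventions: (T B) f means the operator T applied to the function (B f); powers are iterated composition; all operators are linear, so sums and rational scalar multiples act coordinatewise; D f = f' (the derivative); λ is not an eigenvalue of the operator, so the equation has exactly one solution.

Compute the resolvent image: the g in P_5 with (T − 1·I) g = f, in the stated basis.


write g with unknown coordinates in the stated basis and equate coefficients in (T − 1·I) g = f
solving from the highest basis element down gives g = (1/4)x^5 + 5x^3 + 30x - 1/2
check: T g = 5x^3 + 30x
so T g − 1·g = -(1/4)x^5 + 1/2 = f ✓

the image equals g(x) = (1/4)x^5 + 5x^3 + 30x - 1/2


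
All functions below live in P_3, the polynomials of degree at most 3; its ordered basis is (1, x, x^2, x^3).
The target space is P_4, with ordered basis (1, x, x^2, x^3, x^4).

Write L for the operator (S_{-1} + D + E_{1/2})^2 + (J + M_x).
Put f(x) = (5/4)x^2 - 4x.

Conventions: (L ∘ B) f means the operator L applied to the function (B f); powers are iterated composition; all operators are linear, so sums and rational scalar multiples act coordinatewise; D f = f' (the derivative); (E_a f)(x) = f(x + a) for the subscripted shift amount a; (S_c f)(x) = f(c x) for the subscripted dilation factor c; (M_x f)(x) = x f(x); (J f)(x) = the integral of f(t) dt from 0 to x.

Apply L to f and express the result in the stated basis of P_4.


g(x) = (5/3)x^3 - x^2 + (15/2)x - 41/8

S_{-1} f = (5/4)x^2 + 4x
D f = (5/2)x - 4
E_{1/2} f = (5/4)x^2 - (11/4)x - 27/16
(S_{-1} + D + E_{1/2}) f = (5/2)x^2 + (15/4)x - 91/16
S_{-1} (S_{-1} + D + E_{1/2}) f = (5/2)x^2 - (15/4)x - 91/16
D (S_{-1} + D + E_{1/2}) f = 5x + 15/4
E_{1/2} (S_{-1} + D + E_{1/2}) f = (5/2)x^2 + (25/4)x - 51/16
(S_{-1} + D + E_{1/2}) (S_{-1} + D + E_{1/2}) f = 5x^2 + (15/2)x - 41/8
J f = (5/12)x^3 - 2x^2
M_x f = (5/4)x^3 - 4x^2
(J + M_x) f = (5/3)x^3 - 6x^2
((S_{-1} + D + E_{1/2})^2 + (J + M_x)) f = (5/3)x^3 - x^2 + (15/2)x - 41/8


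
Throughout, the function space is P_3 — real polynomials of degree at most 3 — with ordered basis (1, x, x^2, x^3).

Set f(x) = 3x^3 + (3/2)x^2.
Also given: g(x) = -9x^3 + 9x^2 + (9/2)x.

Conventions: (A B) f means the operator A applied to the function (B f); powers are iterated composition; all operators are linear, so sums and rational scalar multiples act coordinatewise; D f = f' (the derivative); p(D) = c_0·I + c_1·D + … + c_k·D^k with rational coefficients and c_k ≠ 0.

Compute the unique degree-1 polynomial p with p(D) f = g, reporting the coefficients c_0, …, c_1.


D^0 f = 3x^3 + (3/2)x^2
D^1 f = 9x^2 + 3x
matching coefficients of g against c_0 f + c_1 Df + … from the top degree down determines the c_i
solution: c_0 = -3, c_1 = 3/2

c_0 = -3, c_1 = 3/2


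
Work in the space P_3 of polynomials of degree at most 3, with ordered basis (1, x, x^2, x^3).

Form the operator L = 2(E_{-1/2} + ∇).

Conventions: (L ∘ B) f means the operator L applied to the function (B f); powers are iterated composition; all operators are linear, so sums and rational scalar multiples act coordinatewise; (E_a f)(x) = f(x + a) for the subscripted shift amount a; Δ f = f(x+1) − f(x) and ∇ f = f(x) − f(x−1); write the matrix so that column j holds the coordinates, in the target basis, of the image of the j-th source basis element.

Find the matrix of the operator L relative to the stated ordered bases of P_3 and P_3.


image of 1: 2
image of x: 2x + 1
image of x^2: 2x^2 + 2x - 3/2
image of x^3: 2x^3 + 3x^2 - (9/2)x + 7/4
each image's coordinates form column j of the matrix

the matrix is [[2, 1, -3/2, 7/4]; [0, 2, 2, -9/2]; [0, 0, 2, 3]; [0, 0, 0, 2]] (rows listed top to bottom)


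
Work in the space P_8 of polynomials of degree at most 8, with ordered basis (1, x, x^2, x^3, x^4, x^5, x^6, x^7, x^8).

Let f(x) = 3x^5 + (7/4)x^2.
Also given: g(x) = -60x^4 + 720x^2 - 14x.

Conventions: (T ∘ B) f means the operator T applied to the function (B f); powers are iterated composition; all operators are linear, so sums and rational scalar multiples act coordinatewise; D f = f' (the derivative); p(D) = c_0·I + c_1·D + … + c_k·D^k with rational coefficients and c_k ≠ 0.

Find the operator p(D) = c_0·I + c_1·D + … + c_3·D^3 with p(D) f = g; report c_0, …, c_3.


D^0 f = 3x^5 + (7/4)x^2
D^1 f = 15x^4 + (7/2)x
D^2 f = 60x^3 + 7/2
D^3 f = 180x^2
matching coefficients of g against c_0 f + c_1 Df + … from the top degree down determines the c_i
solution: c_0 = 0, c_1 = -4, c_2 = 0, c_3 = 4

c_0 = 0, c_1 = -4, c_2 = 0, c_3 = 4


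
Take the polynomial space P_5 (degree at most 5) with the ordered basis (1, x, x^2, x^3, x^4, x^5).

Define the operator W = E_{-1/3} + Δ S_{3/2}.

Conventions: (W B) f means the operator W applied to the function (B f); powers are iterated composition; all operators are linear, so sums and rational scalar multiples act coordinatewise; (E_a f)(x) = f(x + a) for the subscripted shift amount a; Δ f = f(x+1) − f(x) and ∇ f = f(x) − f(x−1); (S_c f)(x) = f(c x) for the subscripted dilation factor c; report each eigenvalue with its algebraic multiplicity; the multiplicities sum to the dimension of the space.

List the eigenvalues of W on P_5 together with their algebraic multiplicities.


λ = 1 (multiplicity 6)

image of 1: 1
image of x: x + 7/6
image of x^2: x^2 + (23/6)x + 85/36
image of x^3: x^3 + (73/8)x^2 + (251/24)x + 721/216
image of x^4: x^4 + (227/12)x^3 + (745/24)x^2 + (2171/108)x + 6577/1296
image of x^5: x^5 + (3485/96)x^4 + (11095/144)x^3 + (32645/432)x^2 + (98575/2592)x + 59017/7776
the matrix is upper triangular; its diagonal is (1, 1, 1, 1, 1, 1)
for a triangular matrix the eigenvalues are the diagonal entries, with algebraic multiplicity their repetition count


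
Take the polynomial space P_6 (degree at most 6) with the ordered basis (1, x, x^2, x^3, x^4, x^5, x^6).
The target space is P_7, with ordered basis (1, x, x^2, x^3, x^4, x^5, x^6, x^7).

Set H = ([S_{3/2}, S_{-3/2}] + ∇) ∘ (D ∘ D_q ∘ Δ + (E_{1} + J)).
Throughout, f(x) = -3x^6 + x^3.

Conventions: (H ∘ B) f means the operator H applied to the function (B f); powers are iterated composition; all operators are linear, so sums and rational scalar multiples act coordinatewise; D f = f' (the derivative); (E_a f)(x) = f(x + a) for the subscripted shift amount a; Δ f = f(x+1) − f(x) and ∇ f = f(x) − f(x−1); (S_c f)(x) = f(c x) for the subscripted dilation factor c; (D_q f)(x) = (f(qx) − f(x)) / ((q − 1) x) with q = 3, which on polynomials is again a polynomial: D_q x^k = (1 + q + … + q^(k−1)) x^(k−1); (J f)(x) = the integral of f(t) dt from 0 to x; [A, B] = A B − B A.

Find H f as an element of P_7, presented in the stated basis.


the result is g(x) = -3x^6 - 9x^5 - 60x^4 - 44x^3 - (52377/2)x^2 + 15325x - 136491/28

Δ f = -18x^5 - 45x^4 - 60x^3 - 42x^2 - 15x - 2
D_q Δ f = -2178x^4 - 1800x^3 - 780x^2 - 168x - 15
D D_q Δ f = -8712x^3 - 5400x^2 - 1560x - 168
E_{1} f = -3x^6 - 18x^5 - 45x^4 - 59x^3 - 42x^2 - 15x - 2
J f = -(3/7)x^7 + (1/4)x^4
(E_{1} + J) f = -(3/7)x^7 - 3x^6 - 18x^5 - (179/4)x^4 - 59x^3 - 42x^2 - 15x - 2
(D ∘ D_q ∘ Δ + (E_{1} + J)) f = -(3/7)x^7 - 3x^6 - 18x^5 - (179/4)x^4 - 8771x^3 - 5442x^2 - 1575x - 170
S_{-3/2} (D ∘ D_q ∘ Δ + (E_{1} + J)) f = (6561/896)x^7 - (2187/64)x^6 + (2187/16)x^5 - (14499/64)x^4 + (236817/8)x^3 - (24489/2)x^2 + (4725/2)x - 170
S_{3/2} S_{-3/2} (D ∘ D_q ∘ Δ + (E_{1} + J)) f = (14348907/114688)x^7 - (1594323/4096)x^6 + (531441/512)x^5 - (1174419/1024)x^4 + (6394059/64)x^3 - (220401/8)x^2 + (14175/4)x - 170
S_{3/2} (D ∘ D_q ∘ Δ + (E_{1} + J)) f = -(6561/896)x^7 - (2187/64)x^6 - (2187/16)x^5 - (14499/64)x^4 - (236817/8)x^3 - (24489/2)x^2 - (4725/2)x - 170
S_{-3/2} S_{3/2} (D ∘ D_q ∘ Δ + (E_{1} + J)) f = (14348907/114688)x^7 - (1594323/4096)x^6 + (531441/512)x^5 - (1174419/1024)x^4 + (6394059/64)x^3 - (220401/8)x^2 + (14175/4)x - 170
[S_{3/2}, S_{-3/2}] (D ∘ D_q ∘ Δ + (E_{1} + J)) f = 0
∇ (D ∘ D_q ∘ Δ + (E_{1} + J)) f = -3x^6 - 9x^5 - 60x^4 - 44x^3 - (52377/2)x^2 + 15325x - 136491/28
([S_{3/2}, S_{-3/2}] + ∇) (D ∘ D_q ∘ Δ + (E_{1} + J)) f = -3x^6 - 9x^5 - 60x^4 - 44x^3 - (52377/2)x^2 + 15325x - 136491/28


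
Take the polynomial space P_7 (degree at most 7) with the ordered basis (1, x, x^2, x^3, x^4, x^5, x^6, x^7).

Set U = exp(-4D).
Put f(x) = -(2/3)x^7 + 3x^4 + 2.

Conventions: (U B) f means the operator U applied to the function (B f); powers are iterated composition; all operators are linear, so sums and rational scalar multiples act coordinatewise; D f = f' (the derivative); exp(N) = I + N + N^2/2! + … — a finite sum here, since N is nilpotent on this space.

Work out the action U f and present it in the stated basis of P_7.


g(x) = -(2/3)x^7 + (56/3)x^6 - 224x^5 + (4489/3)x^4 - (18064/3)x^3 + 14624x^2 - (59648/3)x + 35078/3

order-1 term: (56/3)x^6 - 48x^3
order-2 term: -224x^5 + 288x^2
order-3 term: (4480/3)x^4 - 768x
order-4 term: -(17920/3)x^3 + 768
order-5 term: 14336x^2
order-6 term: -(57344/3)x
order-7 term: 32768/3
the series for exp(-4D) f terminates at order 7
exp(-4D) f = -(2/3)x^7 + (56/3)x^6 - 224x^5 + (4489/3)x^4 - (18064/3)x^3 + 14624x^2 - (59648/3)x + 35078/3


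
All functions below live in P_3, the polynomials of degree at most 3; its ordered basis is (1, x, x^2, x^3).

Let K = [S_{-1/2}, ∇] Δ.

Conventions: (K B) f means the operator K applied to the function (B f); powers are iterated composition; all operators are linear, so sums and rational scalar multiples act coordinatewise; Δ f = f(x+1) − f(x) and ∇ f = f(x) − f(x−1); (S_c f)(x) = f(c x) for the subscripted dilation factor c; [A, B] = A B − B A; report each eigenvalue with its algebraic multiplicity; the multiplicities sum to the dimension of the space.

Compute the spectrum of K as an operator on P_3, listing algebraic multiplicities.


λ = 0 (multiplicity 4)

image of 1: 0
image of x: 0
image of x^2: 3
image of x^3: -(9/2)x + 9/4
the matrix is upper triangular; its diagonal is (0, 0, 0, 0)
for a triangular matrix the eigenvalues are the diagonal entries, with algebraic multiplicity their repetition count


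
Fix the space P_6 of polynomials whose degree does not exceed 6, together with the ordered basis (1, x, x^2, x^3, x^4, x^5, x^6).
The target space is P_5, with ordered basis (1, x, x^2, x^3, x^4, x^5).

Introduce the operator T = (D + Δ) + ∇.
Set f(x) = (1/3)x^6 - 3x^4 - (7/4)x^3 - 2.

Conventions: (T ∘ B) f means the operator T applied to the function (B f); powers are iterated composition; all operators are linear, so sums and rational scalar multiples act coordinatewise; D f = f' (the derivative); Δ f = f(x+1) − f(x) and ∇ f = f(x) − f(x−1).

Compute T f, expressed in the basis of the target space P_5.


D f = 2x^5 - 12x^3 - (21/4)x^2
Δ f = 2x^5 + 5x^4 - (16/3)x^3 - (73/4)x^2 - (61/4)x - 53/12
(D + Δ) f = 4x^5 + 5x^4 - (52/3)x^3 - (47/2)x^2 - (61/4)x - 53/12
∇ f = 2x^5 - 5x^4 - (16/3)x^3 + (31/4)x^2 - (19/4)x + 11/12
((D + Δ) + ∇) f = 6x^5 - (68/3)x^3 - (63/4)x^2 - 20x - 7/2

the result is g(x) = 6x^5 - (68/3)x^3 - (63/4)x^2 - 20x - 7/2


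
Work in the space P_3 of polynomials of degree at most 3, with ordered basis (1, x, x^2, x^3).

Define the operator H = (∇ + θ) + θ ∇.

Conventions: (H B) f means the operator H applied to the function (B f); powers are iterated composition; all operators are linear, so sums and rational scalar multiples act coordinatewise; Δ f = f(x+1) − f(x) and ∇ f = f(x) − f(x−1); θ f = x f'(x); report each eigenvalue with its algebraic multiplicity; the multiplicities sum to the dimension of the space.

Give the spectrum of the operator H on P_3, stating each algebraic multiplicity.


image of 1: 0
image of x: x + 1
image of x^2: 2x^2 + 4x - 1
image of x^3: 3x^3 + 9x^2 - 6x + 1
the matrix is upper triangular; its diagonal is (0, 1, 2, 3)
for a triangular matrix the eigenvalues are the diagonal entries, with algebraic multiplicity their repetition count

λ = 0 (multiplicity 1), λ = 1 (multiplicity 1), λ = 2 (multiplicity 1), λ = 3 (multiplicity 1)


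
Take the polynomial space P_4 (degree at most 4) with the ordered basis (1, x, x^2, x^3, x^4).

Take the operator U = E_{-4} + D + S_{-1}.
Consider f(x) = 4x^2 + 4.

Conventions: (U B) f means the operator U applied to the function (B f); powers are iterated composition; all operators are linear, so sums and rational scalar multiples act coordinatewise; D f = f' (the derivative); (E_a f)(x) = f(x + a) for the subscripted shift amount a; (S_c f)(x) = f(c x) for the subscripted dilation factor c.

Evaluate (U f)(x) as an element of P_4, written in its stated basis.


E_{-4} f = 4x^2 - 32x + 68
D f = 8x
S_{-1} f = 4x^2 + 4
(E_{-4} + D + S_{-1}) f = 8x^2 - 24x + 72

g(x) = 8x^2 - 24x + 72


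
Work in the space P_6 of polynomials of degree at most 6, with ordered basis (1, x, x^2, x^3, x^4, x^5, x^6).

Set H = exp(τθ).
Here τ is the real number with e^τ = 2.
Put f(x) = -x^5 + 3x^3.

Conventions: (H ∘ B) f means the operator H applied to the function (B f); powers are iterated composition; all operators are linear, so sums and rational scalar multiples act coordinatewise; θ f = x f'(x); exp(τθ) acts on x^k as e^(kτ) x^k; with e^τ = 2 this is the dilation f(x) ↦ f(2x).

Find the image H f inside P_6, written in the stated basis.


the result is g(x) = -32x^5 + 24x^3

exp(τθ) x^k = e^(kτ) x^k; with e^τ = 2 this sends x^k to 2^k x^k
x^3 ↦ 8 x^3
x^5 ↦ 32 x^5
applying this coordinatewise to f: exp(τθ) f = -32x^5 + 24x^3


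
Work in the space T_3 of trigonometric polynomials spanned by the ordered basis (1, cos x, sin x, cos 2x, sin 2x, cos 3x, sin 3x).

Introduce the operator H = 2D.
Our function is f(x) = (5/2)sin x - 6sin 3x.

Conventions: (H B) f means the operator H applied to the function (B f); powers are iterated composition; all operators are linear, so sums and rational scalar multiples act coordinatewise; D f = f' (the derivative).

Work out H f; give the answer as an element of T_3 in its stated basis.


the result is g(x) = 5cos x - 36cos 3x

D f = (5/2)cos x - 18cos 3x
(2D) f = 5cos x - 36cos 3x


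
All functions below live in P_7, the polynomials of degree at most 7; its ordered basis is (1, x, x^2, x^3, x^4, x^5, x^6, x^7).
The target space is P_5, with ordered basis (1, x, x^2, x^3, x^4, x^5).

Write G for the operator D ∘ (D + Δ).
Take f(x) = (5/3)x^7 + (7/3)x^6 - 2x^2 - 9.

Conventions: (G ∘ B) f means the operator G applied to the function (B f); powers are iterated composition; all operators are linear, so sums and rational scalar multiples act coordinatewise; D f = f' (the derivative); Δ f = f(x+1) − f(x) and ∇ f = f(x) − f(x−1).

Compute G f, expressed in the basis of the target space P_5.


D f = (35/3)x^6 + 14x^5 - 4x
Δ f = (35/3)x^6 + 49x^5 + (280/3)x^4 + 105x^3 + 70x^2 + (65/3)x + 2
(D + Δ) f = (70/3)x^6 + 63x^5 + (280/3)x^4 + 105x^3 + 70x^2 + (53/3)x + 2
D (D + Δ) f = 140x^5 + 315x^4 + (1120/3)x^3 + 315x^2 + 140x + 53/3

the result is g(x) = 140x^5 + 315x^4 + (1120/3)x^3 + 315x^2 + 140x + 53/3


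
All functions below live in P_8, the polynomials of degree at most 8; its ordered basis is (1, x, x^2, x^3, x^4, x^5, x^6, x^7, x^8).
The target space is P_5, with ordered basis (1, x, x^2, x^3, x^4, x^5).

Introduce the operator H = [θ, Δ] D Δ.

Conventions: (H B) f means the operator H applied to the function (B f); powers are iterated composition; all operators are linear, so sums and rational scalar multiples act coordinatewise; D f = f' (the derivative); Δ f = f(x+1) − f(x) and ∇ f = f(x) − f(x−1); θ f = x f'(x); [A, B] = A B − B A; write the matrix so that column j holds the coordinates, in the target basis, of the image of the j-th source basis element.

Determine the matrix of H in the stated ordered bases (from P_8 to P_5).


image of 1: 0
image of x: 0
image of x^2: 0
image of x^3: -6
image of x^4: -24x - 36
image of x^5: -60x^2 - 180x - 140
image of x^6: -120x^3 - 540x^2 - 840x - 450
image of x^7: -210x^4 - 1260x^3 - 2940x^2 - 3150x - 1302
image of x^8: -336x^5 - 2520x^4 - 7840x^3 - 12600x^2 - 10416x - 3528
each image's coordinates form column j of the matrix

the matrix is [[0, 0, 0, -6, -36, -140, -450, -1302, -3528]; [0, 0, 0, 0, -24, -180, -840, -3150, -10416]; [0, 0, 0, 0, 0, -60, -540, -2940, -12600]; [0, 0, 0, 0, 0, 0, -120, -1260, -7840]; [0, 0, 0, 0, 0, 0, 0, -210, -2520]; [0, 0, 0, 0, 0, 0, 0, 0, -336]] (rows listed top to bottom)


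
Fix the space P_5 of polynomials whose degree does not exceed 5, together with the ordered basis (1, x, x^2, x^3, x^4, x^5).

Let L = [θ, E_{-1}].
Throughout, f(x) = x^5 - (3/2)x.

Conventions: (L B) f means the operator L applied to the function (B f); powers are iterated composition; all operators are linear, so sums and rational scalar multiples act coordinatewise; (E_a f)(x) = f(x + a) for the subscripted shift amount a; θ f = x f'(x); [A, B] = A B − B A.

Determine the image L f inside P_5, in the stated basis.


g(x) = 5x^4 - 20x^3 + 30x^2 - 20x + 7/2

E_{-1} f = x^5 - 5x^4 + 10x^3 - 10x^2 + (7/2)x + 1/2
θ E_{-1} f = 5x^5 - 20x^4 + 30x^3 - 20x^2 + (7/2)x
θ f = 5x^5 - (3/2)x
E_{-1} θ f = 5x^5 - 25x^4 + 50x^3 - 50x^2 + (47/2)x - 7/2
[θ, E_{-1}] f = 5x^4 - 20x^3 + 30x^2 - 20x + 7/2


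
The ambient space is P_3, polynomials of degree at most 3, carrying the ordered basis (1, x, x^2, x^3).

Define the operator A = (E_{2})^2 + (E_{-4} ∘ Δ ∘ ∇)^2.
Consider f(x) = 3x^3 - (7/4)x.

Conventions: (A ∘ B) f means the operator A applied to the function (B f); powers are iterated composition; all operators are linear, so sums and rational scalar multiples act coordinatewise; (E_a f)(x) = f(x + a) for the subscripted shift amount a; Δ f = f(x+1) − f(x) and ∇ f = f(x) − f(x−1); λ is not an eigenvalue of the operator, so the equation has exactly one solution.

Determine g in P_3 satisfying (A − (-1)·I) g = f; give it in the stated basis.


the result is g(x) = (3/2)x^3 - 9x^2 - (7/8)x + 103/4

write g with unknown coordinates in the stated basis and equate coefficients in (A − (-1)·I) g = f
solving from the highest basis element down gives g = (3/2)x^3 - 9x^2 - (7/8)x + 103/4
check: A g = (3/2)x^3 + 9x^2 - (7/8)x - 103/4
so A g − (-1)·g = 3x^3 - (7/4)x = f ✓


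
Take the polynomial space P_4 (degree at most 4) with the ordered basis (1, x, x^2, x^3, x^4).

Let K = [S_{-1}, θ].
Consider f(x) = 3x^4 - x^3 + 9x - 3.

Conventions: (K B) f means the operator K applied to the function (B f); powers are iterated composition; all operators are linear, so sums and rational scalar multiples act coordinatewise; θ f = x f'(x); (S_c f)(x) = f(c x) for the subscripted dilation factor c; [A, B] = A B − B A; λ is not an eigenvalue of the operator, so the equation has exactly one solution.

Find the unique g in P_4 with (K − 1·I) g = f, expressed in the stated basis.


write g with unknown coordinates in the stated basis and equate coefficients in (K − 1·I) g = f
solving from the highest basis element down gives g = -3x^4 + x^3 - 9x + 3
check: K g = 0
so K g − 1·g = 3x^4 - x^3 + 9x - 3 = f ✓

the result is g(x) = -3x^4 + x^3 - 9x + 3


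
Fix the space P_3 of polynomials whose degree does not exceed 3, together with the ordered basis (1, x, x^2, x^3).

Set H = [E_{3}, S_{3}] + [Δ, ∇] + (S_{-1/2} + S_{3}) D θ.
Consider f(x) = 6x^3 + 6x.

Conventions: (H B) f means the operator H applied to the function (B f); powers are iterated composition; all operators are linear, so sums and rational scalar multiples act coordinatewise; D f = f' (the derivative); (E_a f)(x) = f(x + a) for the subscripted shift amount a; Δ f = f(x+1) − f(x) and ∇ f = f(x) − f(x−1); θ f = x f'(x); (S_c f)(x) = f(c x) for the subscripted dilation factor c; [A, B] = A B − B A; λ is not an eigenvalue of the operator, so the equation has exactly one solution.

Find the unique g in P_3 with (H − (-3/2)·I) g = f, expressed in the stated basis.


the image equals g(x) = 4x^3 - 654x^2 + 18332x - 204752/3

write g with unknown coordinates in the stated basis and equate coefficients in (H − (-3/2)·I) g = f
solving from the highest basis element down gives g = 4x^3 - 654x^2 + 18332x - 204752/3
check: H g = 981x^2 - 27492x + 102376
so H g − (-3/2)·g = 6x^3 + 6x = f ✓


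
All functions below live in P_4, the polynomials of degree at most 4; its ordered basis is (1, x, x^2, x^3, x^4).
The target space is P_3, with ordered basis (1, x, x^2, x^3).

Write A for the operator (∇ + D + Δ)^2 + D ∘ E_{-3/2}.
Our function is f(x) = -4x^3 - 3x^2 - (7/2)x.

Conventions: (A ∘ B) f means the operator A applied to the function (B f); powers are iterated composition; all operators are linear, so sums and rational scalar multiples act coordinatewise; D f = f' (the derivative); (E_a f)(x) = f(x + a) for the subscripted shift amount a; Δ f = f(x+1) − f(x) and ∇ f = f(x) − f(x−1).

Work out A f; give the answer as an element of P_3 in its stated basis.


g(x) = -12x^2 - 186x - 151/2

∇ f = -12x^2 + 6x - 9/2
D f = -12x^2 - 6x - 7/2
Δ f = -12x^2 - 18x - 21/2
(∇ + D + Δ) f = -36x^2 - 18x - 37/2
∇ (∇ + D + Δ) f = -72x + 18
D (∇ + D + Δ) f = -72x - 18
Δ (∇ + D + Δ) f = -72x - 54
(∇ + D + Δ) (∇ + D + Δ) f = -216x - 54
E_{-3/2} f = -4x^3 + 15x^2 - (43/2)x + 12
D E_{-3/2} f = -12x^2 + 30x - 43/2
((∇ + D + Δ)^2 + D ∘ E_{-3/2}) f = -12x^2 - 186x - 151/2


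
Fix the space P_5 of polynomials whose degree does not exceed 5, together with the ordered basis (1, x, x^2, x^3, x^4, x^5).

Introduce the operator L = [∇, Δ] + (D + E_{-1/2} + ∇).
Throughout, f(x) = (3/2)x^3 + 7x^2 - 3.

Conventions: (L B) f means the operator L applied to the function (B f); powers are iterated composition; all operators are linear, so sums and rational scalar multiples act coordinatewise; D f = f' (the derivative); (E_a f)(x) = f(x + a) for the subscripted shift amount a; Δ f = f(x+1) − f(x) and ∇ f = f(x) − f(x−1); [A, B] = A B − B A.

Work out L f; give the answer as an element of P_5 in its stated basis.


Δ f = (9/2)x^2 + (37/2)x + 17/2
∇ Δ f = 9x + 14
∇ f = (9/2)x^2 + (19/2)x - 11/2
Δ ∇ f = 9x + 14
[∇, Δ] f = 0
D f = (9/2)x^2 + 14x
E_{-1/2} f = (3/2)x^3 + (19/4)x^2 - (47/8)x - 23/16
∇ f = (9/2)x^2 + (19/2)x - 11/2
(D + E_{-1/2} + ∇) f = (3/2)x^3 + (55/4)x^2 + (141/8)x - 111/16
([∇, Δ] + (D + E_{-1/2} + ∇)) f = (3/2)x^3 + (55/4)x^2 + (141/8)x - 111/16

the image equals g(x) = (3/2)x^3 + (55/4)x^2 + (141/8)x - 111/16


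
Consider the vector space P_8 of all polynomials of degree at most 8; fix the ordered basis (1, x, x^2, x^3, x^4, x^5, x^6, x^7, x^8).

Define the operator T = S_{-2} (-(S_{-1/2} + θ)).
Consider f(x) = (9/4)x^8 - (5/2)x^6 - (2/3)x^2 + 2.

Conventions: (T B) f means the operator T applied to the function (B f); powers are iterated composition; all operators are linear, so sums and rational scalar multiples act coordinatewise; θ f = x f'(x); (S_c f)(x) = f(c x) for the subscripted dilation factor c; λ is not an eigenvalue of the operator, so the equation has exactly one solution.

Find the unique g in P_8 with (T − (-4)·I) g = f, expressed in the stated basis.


the result is g(x) = -(9/8180)x^8 + (5/762)x^6 + (2/15)x^2 + 2/3

write g with unknown coordinates in the stated basis and equate coefficients in (T − (-4)·I) g = f
solving from the highest basis element down gives g = -(9/8180)x^8 + (5/762)x^6 + (2/15)x^2 + 2/3
check: T g = (18441/8180)x^8 - (1925/762)x^6 - (6/5)x^2 - 2/3
so T g − (-4)·g = (9/4)x^8 - (5/2)x^6 - (2/3)x^2 + 2 = f ✓


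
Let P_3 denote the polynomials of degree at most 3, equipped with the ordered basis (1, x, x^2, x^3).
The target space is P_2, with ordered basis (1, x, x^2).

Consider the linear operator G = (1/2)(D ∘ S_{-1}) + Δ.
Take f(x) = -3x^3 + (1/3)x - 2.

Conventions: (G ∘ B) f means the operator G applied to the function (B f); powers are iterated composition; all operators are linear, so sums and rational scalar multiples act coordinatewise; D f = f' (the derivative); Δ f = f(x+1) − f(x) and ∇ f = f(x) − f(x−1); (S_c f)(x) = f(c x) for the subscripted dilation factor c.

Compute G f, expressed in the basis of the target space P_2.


S_{-1} f = 3x^3 - (1/3)x - 2
D S_{-1} f = 9x^2 - 1/3
((1/2)(D ∘ S_{-1})) f = (9/2)x^2 - 1/6
Δ f = -9x^2 - 9x - 8/3
((1/2)(D ∘ S_{-1}) + Δ) f = -(9/2)x^2 - 9x - 17/6

g(x) = -(9/2)x^2 - 9x - 17/6


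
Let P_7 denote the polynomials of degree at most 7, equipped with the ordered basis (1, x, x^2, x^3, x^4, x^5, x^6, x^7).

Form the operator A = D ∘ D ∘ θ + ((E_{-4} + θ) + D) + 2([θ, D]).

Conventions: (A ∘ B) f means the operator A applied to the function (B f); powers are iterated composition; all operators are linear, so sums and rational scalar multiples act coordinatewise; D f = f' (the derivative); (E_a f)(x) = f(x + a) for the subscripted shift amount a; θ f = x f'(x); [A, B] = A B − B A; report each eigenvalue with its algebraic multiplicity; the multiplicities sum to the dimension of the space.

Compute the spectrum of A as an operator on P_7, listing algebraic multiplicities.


image of 1: 1
image of x: 2x - 5
image of x^2: 3x^2 - 10x + 20
image of x^3: 4x^3 - 15x^2 + 66x - 64
image of x^4: 5x^4 - 20x^3 + 144x^2 - 256x + 256
image of x^5: 6x^5 - 25x^4 + 260x^3 - 640x^2 + 1280x - 1024
image of x^6: 7x^6 - 30x^5 + 420x^4 - 1280x^3 + 3840x^2 - 6144x + 4096
image of x^7: 8x^7 - 35x^6 + 630x^5 - 2240x^4 + 8960x^3 - 21504x^2 + 28672x - 16384
the matrix is upper triangular; its diagonal is (1, 2, 3, 4, 5, 6, 7, 8)
for a triangular matrix the eigenvalues are the diagonal entries, with algebraic multiplicity their repetition count

λ = 1 (multiplicity 1), λ = 2 (multiplicity 1), λ = 3 (multiplicity 1), λ = 4 (multiplicity 1), λ = 5 (multiplicity 1), λ = 6 (multiplicity 1), λ = 7 (multiplicity 1), λ = 8 (multiplicity 1)


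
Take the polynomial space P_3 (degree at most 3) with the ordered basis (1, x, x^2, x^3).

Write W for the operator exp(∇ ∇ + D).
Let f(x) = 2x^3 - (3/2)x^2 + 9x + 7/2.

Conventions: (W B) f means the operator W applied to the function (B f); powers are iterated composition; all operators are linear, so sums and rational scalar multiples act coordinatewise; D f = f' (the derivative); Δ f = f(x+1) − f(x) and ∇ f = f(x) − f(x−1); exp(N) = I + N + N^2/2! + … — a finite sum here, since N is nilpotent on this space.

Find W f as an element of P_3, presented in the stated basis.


the image equals g(x) = 2x^3 + (9/2)x^2 + 24x + 10

order-1 term: 6x^2 + 9x - 6
order-2 term: 6x + 21/2
order-3 term: 2
the series for exp(∇ ∇ + D) f terminates at order 3
exp(∇ ∇ + D) f = 2x^3 + (9/2)x^2 + 24x + 10


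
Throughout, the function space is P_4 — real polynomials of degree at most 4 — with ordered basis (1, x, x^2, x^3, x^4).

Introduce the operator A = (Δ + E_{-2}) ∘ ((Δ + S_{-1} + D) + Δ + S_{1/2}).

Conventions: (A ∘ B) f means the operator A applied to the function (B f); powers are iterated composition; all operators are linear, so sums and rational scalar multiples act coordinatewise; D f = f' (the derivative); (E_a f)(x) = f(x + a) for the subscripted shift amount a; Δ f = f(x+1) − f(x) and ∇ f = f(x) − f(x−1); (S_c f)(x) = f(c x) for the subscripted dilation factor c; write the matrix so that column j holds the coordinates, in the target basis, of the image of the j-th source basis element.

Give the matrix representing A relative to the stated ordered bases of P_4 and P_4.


the matrix is [[2, 7/2, 9/4, 377/8, -191/16]; [0, -1/2, 7/2, -201/8, 537/4]; [0, 0, 5/4, 93/8, 63/8]; [0, 0, 0, -7/8, 31/4]; [0, 0, 0, 0, 17/16]] (rows listed top to bottom)

image of 1: 2
image of x: -(1/2)x + 7/2
image of x^2: (5/4)x^2 + (7/2)x + 9/4
image of x^3: -(7/8)x^3 + (93/8)x^2 - (201/8)x + 377/8
image of x^4: (17/16)x^4 + (31/4)x^3 + (63/8)x^2 + (537/4)x - 191/16
each image's coordinates form column j of the matrix
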